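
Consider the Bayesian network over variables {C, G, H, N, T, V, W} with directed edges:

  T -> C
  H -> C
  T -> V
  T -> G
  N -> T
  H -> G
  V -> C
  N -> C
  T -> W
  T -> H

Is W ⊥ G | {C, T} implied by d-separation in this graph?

Yes — W and G are d-separated given {C, T}.

There are 5 undirected paths between W and G; checking each against the conditioning set {C, T}:
Path 1: W ← T → V → C ← H → G
  T is a fork here and T is conditioned on, so the path is blocked at T.
Path 2: W ← T ← N → C ← H → G
  T is a chain here and T is conditioned on, so the path is blocked at T.
Path 3: W ← T → G
  T is a fork here and T is conditioned on, so the path is blocked at T.
Path 4: W ← T → H → G
  T is a fork here and T is conditioned on, so the path is blocked at T.
Path 5: W ← T → C ← H → G
  T is a fork here and T is conditioned on, so the path is blocked at T.
Every path is blocked, so W and G are d-separated given {C, T}.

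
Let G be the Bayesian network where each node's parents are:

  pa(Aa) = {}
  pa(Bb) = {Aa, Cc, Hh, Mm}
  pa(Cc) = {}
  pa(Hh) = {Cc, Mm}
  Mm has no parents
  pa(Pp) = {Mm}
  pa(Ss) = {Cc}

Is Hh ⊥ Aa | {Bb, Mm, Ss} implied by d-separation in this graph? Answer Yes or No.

Enumerating the 3 paths from Hh to Aa and testing each for blocking by {Bb, Mm, Ss}:
Path 1: Hh ← Mm → Bb ← Aa
  Mm is a fork here and Mm is conditioned on, so the path is blocked at Mm.
Path 2: Hh ← Cc → Bb ← Aa
  Cc is a fork and Cc is not conditioned on; Bb is a collider and Bb is conditioned on, which opens it — no node blocks this path, so it is active.
Path 3: Hh → Bb ← Aa
  Bb is a collider and Bb is conditioned on, which opens it — no node blocks this path, so it is active.
Because an active path exists, Hh and Aa are not d-separated.

No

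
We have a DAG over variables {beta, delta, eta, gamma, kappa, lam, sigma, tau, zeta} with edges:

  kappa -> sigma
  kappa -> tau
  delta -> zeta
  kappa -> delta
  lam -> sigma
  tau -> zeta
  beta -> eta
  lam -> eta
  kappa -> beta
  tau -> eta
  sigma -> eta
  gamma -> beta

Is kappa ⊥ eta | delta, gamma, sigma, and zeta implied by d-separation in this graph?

No

There are 5 undirected paths between kappa and eta; checking each against the conditioning set {delta, gamma, sigma, zeta}:
  1. kappa → beta → eta — beta:chain[open] ⇒ active
  2. kappa → sigma ← lam → eta — sigma:collider[open]; lam:fork[open] ⇒ active
  3. kappa → sigma → eta — sigma:chain[blocks] ⇒ blocked
  4. kappa → tau → eta — tau:chain[open] ⇒ active
  5. kappa → delta → zeta ← tau → eta — delta:chain[blocks]; zeta:collider[open]; tau:fork[open] ⇒ blocked
Since the path kappa → beta → eta is active, kappa and eta are not d-separated given {delta, gamma, sigma, zeta}.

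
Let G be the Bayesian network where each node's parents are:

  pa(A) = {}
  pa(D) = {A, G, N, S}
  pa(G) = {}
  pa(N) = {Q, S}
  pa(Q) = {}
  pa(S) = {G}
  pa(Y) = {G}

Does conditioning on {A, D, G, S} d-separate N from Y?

Yes — N and Y are d-separated given {A, D, G, S}.

We examine all 4 paths between N and Y:
  1. N → D ← G → Y — D:collider[open]; G:fork[blocks] ⇒ blocked
  2. N → D ← S ← G → Y — D:collider[open]; S:chain[blocks]; G:fork[blocks] ⇒ blocked
  3. N ← S → D ← G → Y — S:fork[blocks]; D:collider[open]; G:fork[blocks] ⇒ blocked
  4. N ← S ← G → Y — S:chain[blocks]; G:fork[blocks] ⇒ blocked
Every path is blocked, so N and Y are d-separated given {A, D, G, S}.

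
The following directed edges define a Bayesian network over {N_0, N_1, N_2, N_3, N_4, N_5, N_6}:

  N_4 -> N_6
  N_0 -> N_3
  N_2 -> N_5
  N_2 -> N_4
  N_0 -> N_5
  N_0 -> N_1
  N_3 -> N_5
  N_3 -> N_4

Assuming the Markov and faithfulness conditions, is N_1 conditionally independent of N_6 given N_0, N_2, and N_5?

There are 4 undirected paths between N_1 and N_6; checking each against the conditioning set {N_0, N_2, N_5}:
Path 1: N_1 ← N_0 → N_5 ← N_2 → N_4 → N_6
  N_0 is a fork here and N_0 is conditioned on, so the path is blocked at N_0.
Path 2: N_1 ← N_0 → N_5 ← N_3 → N_4 → N_6
  N_0 is a fork here and N_0 is conditioned on, so the path is blocked at N_0.
Path 3: N_1 ← N_0 → N_3 → N_5 ← N_2 → N_4 → N_6
  N_0 is a fork here and N_0 is conditioned on, so the path is blocked at N_0.
Path 4: N_1 ← N_0 → N_3 → N_4 → N_6
  N_0 is a fork here and N_0 is conditioned on, so the path is blocked at N_0.
All paths are blocked; N_1 ⊥ N_6 | {N_0, N_2, N_5} holds.

Yes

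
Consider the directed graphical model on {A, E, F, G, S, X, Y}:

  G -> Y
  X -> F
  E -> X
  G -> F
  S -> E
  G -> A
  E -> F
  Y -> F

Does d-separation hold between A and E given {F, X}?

No — A and E are not d-separated given {F, X}.

Enumerating the 4 paths from A to E and testing each for blocking by {F, X}:
Path 1: A ← G → F ← E
  G is a fork and G is not conditioned on; F is a collider and F is conditioned on, which opens it — no node blocks this path, so it is active.
Path 2: A ← G → F ← X ← E
  X is a chain here and X is conditioned on, so the path is blocked at X.
Path 3: A ← G → Y → F ← E
  G is a fork and G is not conditioned on; Y is a chain and Y is not conditioned on; F is a collider and F is conditioned on, which opens it — no node blocks this path, so it is active.
Path 4: A ← G → Y → F ← X ← E
  X is a chain here and X is conditioned on, so the path is blocked at X.
At least one path is unblocked, so d-separation fails.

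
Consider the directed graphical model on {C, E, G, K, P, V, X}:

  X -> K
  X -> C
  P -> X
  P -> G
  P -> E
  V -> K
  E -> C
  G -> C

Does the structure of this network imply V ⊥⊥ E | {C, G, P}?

Enumerating the 4 paths from V to E and testing each for blocking by {C, G, P}:
Path 1: V → K ← X → C ← E
  K is a collider here and neither K nor any of its descendants is conditioned on, so the collider stays closed — the path is blocked at K.
Path 2: V → K ← X → C ← G ← P → E
  K is a collider here and neither K nor any of its descendants is conditioned on, so the collider stays closed — the path is blocked at K.
Path 3: V → K ← X ← P → E
  K is a collider here and neither K nor any of its descendants is conditioned on, so the collider stays closed — the path is blocked at K.
Path 4: V → K ← X ← P → G → C ← E
  K is a collider here and neither K nor any of its descendants is conditioned on, so the collider stays closed — the path is blocked at K.
Every path is blocked, so V and E are d-separated given {C, G, P}.

Yes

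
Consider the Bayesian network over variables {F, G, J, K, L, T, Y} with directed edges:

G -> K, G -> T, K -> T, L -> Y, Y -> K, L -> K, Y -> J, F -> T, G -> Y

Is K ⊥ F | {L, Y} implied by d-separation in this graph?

Yes

We examine all 4 paths between K and F:
Path 1: K ← Y ← G → T ← F
  Y is a chain here and Y is conditioned on, so the path is blocked at Y.
Path 2: K → T ← F
  T is a collider here and neither T nor any of its descendants is conditioned on, so the collider stays closed — the path is blocked at T.
Path 3: K ← G → T ← F
  T is a collider here and neither T nor any of its descendants is conditioned on, so the collider stays closed — the path is blocked at T.
Path 4: K ← L → Y ← G → T ← F
  L is a fork here and L is conditioned on, so the path is blocked at L.
Every path is blocked, so K and F are d-separated given {L, Y}.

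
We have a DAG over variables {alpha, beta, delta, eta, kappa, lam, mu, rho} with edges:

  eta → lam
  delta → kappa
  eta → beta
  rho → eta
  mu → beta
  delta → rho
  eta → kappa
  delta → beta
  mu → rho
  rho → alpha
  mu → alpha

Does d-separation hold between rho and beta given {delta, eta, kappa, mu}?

We examine all 6 paths between rho and beta:
Path 1: rho ← delta → beta
  delta is a fork here and delta is conditioned on, so the path is blocked at delta.
Path 2: rho ← delta → kappa ← eta → beta
  delta is a fork here and delta is conditioned on, so the path is blocked at delta.
Path 3: rho → alpha ← mu → beta
  alpha is a collider here and neither alpha nor any of its descendants is conditioned on, so the collider stays closed — the path is blocked at alpha.
Path 4: rho ← mu → beta
  mu is a fork here and mu is conditioned on, so the path is blocked at mu.
Path 5: rho → eta → beta
  eta is a chain here and eta is conditioned on, so the path is blocked at eta.
Path 6: rho → eta → kappa ← delta → beta
  eta is a chain here and eta is conditioned on, so the path is blocked at eta.
All paths are blocked; rho ⊥ beta | {delta, eta, kappa, mu} holds.

Yes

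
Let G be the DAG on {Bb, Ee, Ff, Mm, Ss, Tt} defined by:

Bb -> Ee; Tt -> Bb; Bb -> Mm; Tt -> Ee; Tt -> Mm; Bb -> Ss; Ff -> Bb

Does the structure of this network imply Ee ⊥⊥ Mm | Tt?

4 paths connect Ee and Mm; each must be blocked for d-separation to hold:
Path 1: Ee ← Bb → Mm
  Bb is a fork and Bb is not conditioned on — no node blocks this path, so it is active.
Path 2: Ee ← Bb ← Tt → Mm
  Tt is a fork here and Tt is conditioned on, so the path is blocked at Tt.
Path 3: Ee ← Tt → Mm
  Tt is a fork here and Tt is conditioned on, so the path is blocked at Tt.
Path 4: Ee ← Tt → Bb → Mm
  Tt is a fork here and Tt is conditioned on, so the path is blocked at Tt.
Since the path Ee ← Bb → Mm is active, Ee and Mm are not d-separated given {Tt}.

No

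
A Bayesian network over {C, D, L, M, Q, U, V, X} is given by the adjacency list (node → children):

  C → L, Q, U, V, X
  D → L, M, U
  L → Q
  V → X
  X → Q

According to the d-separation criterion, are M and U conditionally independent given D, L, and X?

5 paths connect M and U; each must be blocked for d-separation to hold:
Path 1: M ← D → U
  D is a fork here and D is conditioned on, so the path is blocked at D.
Path 2: M ← D → L → Q ← C → U
  D is a fork here and D is conditioned on, so the path is blocked at D.
Path 3: M ← D → L → Q ← X ← V ← C → U
  D is a fork here and D is conditioned on, so the path is blocked at D.
Path 4: M ← D → L → Q ← X ← C → U
  D is a fork here and D is conditioned on, so the path is blocked at D.
Path 5: M ← D → L ← C → U
  D is a fork here and D is conditioned on, so the path is blocked at D.
All paths are blocked; M ⊥ U | {D, L, X} holds.

Yes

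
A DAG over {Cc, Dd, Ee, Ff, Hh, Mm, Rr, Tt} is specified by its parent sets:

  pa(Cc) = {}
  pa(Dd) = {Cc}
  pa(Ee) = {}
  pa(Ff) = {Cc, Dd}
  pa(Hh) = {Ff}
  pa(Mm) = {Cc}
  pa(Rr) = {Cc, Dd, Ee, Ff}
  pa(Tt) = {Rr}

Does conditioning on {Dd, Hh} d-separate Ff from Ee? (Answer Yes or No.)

Yes — Ff and Ee are d-separated given {Dd, Hh}.

We examine all 5 paths between Ff and Ee:
  1. Ff ← Dd → Rr ← Ee — Dd:fork[blocks]; Rr:collider[blocks] ⇒ blocked
  2. Ff ← Dd ← Cc → Rr ← Ee — Dd:chain[blocks]; Cc:fork[open]; Rr:collider[blocks] ⇒ blocked
  3. Ff → Rr ← Ee — Rr:collider[blocks] ⇒ blocked
  4. Ff ← Cc → Dd → Rr ← Ee — Cc:fork[open]; Dd:chain[blocks]; Rr:collider[blocks] ⇒ blocked
  5. Ff ← Cc → Rr ← Ee — Cc:fork[open]; Rr:collider[blocks] ⇒ blocked
Since every path is blocked, d-separation holds.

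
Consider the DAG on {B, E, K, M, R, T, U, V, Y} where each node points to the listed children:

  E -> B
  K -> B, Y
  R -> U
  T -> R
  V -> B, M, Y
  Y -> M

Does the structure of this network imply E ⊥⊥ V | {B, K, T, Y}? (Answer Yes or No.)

3 paths connect E and V; each must be blocked for d-separation to hold:
Path 1: E → B ← V
  B is a collider and B is conditioned on, which opens it — no node blocks this path, so it is active.
Path 2: E → B ← K → Y ← V
  K is a fork here and K is conditioned on, so the path is blocked at K.
Path 3: E → B ← K → Y → M ← V
  K is a fork here and K is conditioned on, so the path is blocked at K.
Since the path E → B ← V is active, E and V are not d-separated given {B, K, T, Y}.

No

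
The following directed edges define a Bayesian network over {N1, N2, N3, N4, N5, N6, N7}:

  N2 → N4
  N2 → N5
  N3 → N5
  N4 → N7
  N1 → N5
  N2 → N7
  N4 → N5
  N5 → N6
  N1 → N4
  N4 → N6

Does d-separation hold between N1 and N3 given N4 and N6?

We examine all 5 paths between N1 and N3:
  1. N1 → N5 ← N3 — N5:collider[open] ⇒ active
  2. N1 → N4 → N5 ← N3 — N4:chain[blocks]; N5:collider[open] ⇒ blocked
  3. N1 → N4 ← N2 → N5 ← N3 — N4:collider[open]; N2:fork[open]; N5:collider[open] ⇒ active
  4. N1 → N4 → N6 ← N5 ← N3 — N4:chain[blocks]; N6:collider[open]; N5:chain[open] ⇒ blocked
  5. N1 → N4 → N7 ← N2 → N5 ← N3 — N4:chain[blocks]; N7:collider[blocks]; N2:fork[open]; N5:collider[open] ⇒ blocked
Since the path N1 → N5 ← N3 is active, N1 and N3 are not d-separated given {N4, N6}.

No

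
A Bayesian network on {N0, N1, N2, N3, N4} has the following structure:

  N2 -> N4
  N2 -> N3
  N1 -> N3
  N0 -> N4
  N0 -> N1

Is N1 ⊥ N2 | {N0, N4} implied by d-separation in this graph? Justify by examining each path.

Enumerating the 2 paths from N1 to N2 and testing each for blocking by {N0, N4}:
Path 1: N1 ← N0 → N4 ← N2
  N0 is a fork here and N0 is conditioned on, so the path is blocked at N0.
Path 2: N1 → N3 ← N2
  N3 is a collider here and neither N3 nor any of its descendants is conditioned on, so the collider stays closed — the path is blocked at N3.
Since every path is blocked, d-separation holds.

Yes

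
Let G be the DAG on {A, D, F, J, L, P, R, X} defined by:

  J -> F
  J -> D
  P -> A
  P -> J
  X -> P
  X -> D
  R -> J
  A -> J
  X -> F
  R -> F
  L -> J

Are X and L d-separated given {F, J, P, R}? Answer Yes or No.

We examine all 5 paths between X and L:
Path 1: X → D ← J ← L
  D is a collider here and neither D nor any of its descendants is conditioned on, so the collider stays closed — the path is blocked at D.
Path 2: X → P → A → J ← L
  P is a chain here and P is conditioned on, so the path is blocked at P.
Path 3: X → P → J ← L
  P is a chain here and P is conditioned on, so the path is blocked at P.
Path 4: X → F ← R → J ← L
  R is a fork here and R is conditioned on, so the path is blocked at R.
Path 5: X → F ← J ← L
  J is a chain here and J is conditioned on, so the path is blocked at J.
All paths are blocked; X ⊥ L | {F, J, P, R} holds.

Yes — X and L are d-separated given {F, J, P, R}.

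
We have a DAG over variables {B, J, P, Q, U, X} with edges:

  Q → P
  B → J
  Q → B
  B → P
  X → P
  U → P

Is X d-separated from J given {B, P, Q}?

Enumerating the 2 paths from X to J and testing each for blocking by {B, P, Q}:
Path 1: X → P ← B → J
  B is a fork here and B is conditioned on, so the path is blocked at B.
Path 2: X → P ← Q → B → J
  Q is a fork here and Q is conditioned on, so the path is blocked at Q.
Since every path is blocked, d-separation holds.

Yes — X and J are d-separated given {B, P, Q}.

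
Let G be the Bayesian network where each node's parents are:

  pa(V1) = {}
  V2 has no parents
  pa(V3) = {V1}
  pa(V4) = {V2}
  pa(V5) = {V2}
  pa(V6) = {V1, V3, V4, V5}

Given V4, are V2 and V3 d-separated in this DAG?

Yes — V2 and V3 are d-separated given {V4}.

We examine all 4 paths between V2 and V3:
  1. V2 → V5 → V6 ← V1 → V3 — V5:chain[open]; V6:collider[blocks]; V1:fork[open] ⇒ blocked
  2. V2 → V5 → V6 ← V3 — V5:chain[open]; V6:collider[blocks] ⇒ blocked
  3. V2 → V4 → V6 ← V1 → V3 — V4:chain[blocks]; V6:collider[blocks]; V1:fork[open] ⇒ blocked
  4. V2 → V4 → V6 ← V3 — V4:chain[blocks]; V6:collider[blocks] ⇒ blocked
Every path is blocked, so V2 and V3 are d-separated given {V4}.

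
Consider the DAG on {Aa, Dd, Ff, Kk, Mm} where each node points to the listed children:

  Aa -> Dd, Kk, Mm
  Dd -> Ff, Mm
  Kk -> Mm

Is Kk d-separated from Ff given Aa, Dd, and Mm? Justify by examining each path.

There are 4 undirected paths between Kk and Ff; checking each against the conditioning set {Aa, Dd, Mm}:
Path 1: Kk ← Aa → Mm ← Dd → Ff
  Aa is a fork here and Aa is conditioned on, so the path is blocked at Aa.
Path 2: Kk ← Aa → Dd → Ff
  Aa is a fork here and Aa is conditioned on, so the path is blocked at Aa.
Path 3: Kk → Mm ← Aa → Dd → Ff
  Aa is a fork here and Aa is conditioned on, so the path is blocked at Aa.
Path 4: Kk → Mm ← Dd → Ff
  Dd is a fork here and Dd is conditioned on, so the path is blocked at Dd.
All paths are blocked; Kk ⊥ Ff | {Aa, Dd, Mm} holds.

Yes — Kk and Ff are d-separated given {Aa, Dd, Mm}.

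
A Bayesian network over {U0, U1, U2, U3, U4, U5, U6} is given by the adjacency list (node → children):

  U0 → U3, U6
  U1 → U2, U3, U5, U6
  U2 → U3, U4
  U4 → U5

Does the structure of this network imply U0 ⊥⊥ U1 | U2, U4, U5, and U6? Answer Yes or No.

We examine all 4 paths between U0 and U1:
Path 1: U0 → U3 ← U2 ← U1
  U3 is a collider here and neither U3 nor any of its descendants is conditioned on, so the collider stays closed — the path is blocked at U3.
Path 2: U0 → U3 ← U2 → U4 → U5 ← U1
  U3 is a collider here and neither U3 nor any of its descendants is conditioned on, so the collider stays closed — the path is blocked at U3.
Path 3: U0 → U3 ← U1
  U3 is a collider here and neither U3 nor any of its descendants is conditioned on, so the collider stays closed — the path is blocked at U3.
Path 4: U0 → U6 ← U1
  U6 is a collider and U6 is conditioned on, which opens it — no node blocks this path, so it is active.
Because an active path exists, U0 and U1 are not d-separated.

No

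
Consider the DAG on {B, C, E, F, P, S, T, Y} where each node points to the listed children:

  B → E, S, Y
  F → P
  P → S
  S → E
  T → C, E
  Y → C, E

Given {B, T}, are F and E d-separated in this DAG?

No

There are 4 undirected paths between F and E; checking each against the conditioning set {B, T}:
Path 1: F → P → S → E
  P is a chain and P is not conditioned on; S is a chain and S is not conditioned on — no node blocks this path, so it is active.
Path 2: F → P → S ← B → E
  S is a collider here and neither S nor any of its descendants is conditioned on, so the collider stays closed — the path is blocked at S.
Path 3: F → P → S ← B → Y → C ← T → E
  S is a collider here and neither S nor any of its descendants is conditioned on, so the collider stays closed — the path is blocked at S.
Path 4: F → P → S ← B → Y → E
  S is a collider here and neither S nor any of its descendants is conditioned on, so the collider stays closed — the path is blocked at S.
Since the path F → P → S → E is active, F and E are not d-separated given {B, T}.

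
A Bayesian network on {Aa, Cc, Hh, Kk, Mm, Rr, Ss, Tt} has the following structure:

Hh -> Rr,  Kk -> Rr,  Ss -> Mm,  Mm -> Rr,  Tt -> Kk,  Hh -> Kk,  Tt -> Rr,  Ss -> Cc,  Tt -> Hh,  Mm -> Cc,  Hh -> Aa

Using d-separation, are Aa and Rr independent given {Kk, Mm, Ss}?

We examine all 5 paths between Aa and Rr:
  1. Aa ← Hh ← Tt → Rr — Hh:chain[open]; Tt:fork[open] ⇒ active
  2. Aa ← Hh ← Tt → Kk → Rr — Hh:chain[open]; Tt:fork[open]; Kk:chain[blocks] ⇒ blocked
  3. Aa ← Hh → Rr — Hh:fork[open] ⇒ active
  4. Aa ← Hh → Kk ← Tt → Rr — Hh:fork[open]; Kk:collider[open]; Tt:fork[open] ⇒ active
  5. Aa ← Hh → Kk → Rr — Hh:fork[open]; Kk:chain[blocks] ⇒ blocked
Because an active path exists, Aa and Rr are not d-separated.

No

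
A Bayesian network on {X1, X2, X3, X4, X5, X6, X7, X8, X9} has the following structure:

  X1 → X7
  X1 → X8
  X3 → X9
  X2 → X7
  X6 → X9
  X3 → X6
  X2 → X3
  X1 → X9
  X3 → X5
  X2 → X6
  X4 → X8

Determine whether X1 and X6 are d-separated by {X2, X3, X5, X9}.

There are 6 undirected paths between X1 and X6; checking each against the conditioning set {X2, X3, X5, X9}:
Path 1: X1 → X7 ← X2 → X6
  X7 is a collider here and neither X7 nor any of its descendants is conditioned on, so the collider stays closed — the path is blocked at X7.
Path 2: X1 → X7 ← X2 → X3 → X6
  X7 is a collider here and neither X7 nor any of its descendants is conditioned on, so the collider stays closed — the path is blocked at X7.
Path 3: X1 → X7 ← X2 → X3 → X9 ← X6
  X7 is a collider here and neither X7 nor any of its descendants is conditioned on, so the collider stays closed — the path is blocked at X7.
Path 4: X1 → X9 ← X6
  X9 is a collider and X9 is conditioned on, which opens it — no node blocks this path, so it is active.
Path 5: X1 → X9 ← X3 → X6
  X3 is a fork here and X3 is conditioned on, so the path is blocked at X3.
Path 6: X1 → X9 ← X3 ← X2 → X6
  X3 is a chain here and X3 is conditioned on, so the path is blocked at X3.
At least one path is unblocked, so d-separation fails.

No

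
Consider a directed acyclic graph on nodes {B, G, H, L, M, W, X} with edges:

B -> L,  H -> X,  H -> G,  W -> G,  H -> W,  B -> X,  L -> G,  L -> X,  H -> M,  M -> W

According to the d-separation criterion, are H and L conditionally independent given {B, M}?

Enumerating the 5 paths from H to L and testing each for blocking by {B, M}:
Path 1: H → W → G ← L
  G is a collider here and neither G nor any of its descendants is conditioned on, so the collider stays closed — the path is blocked at G.
Path 2: H → G ← L
  G is a collider here and neither G nor any of its descendants is conditioned on, so the collider stays closed — the path is blocked at G.
Path 3: H → M → W → G ← L
  M is a chain here and M is conditioned on, so the path is blocked at M.
Path 4: H → X ← B → L
  X is a collider here and neither X nor any of its descendants is conditioned on, so the collider stays closed — the path is blocked at X.
Path 5: H → X ← L
  X is a collider here and neither X nor any of its descendants is conditioned on, so the collider stays closed — the path is blocked at X.
Since every path is blocked, d-separation holds.

Yes — H and L are d-separated given {B, M}.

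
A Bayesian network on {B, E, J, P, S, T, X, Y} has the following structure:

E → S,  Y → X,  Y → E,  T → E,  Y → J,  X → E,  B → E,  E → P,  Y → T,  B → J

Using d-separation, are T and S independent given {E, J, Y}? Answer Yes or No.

Yes

There are 4 undirected paths between T and S; checking each against the conditioning set {E, J, Y}:
  1. T → E → S — E:chain[blocks] ⇒ blocked
  2. T ← Y → E → S — Y:fork[blocks]; E:chain[blocks] ⇒ blocked
  3. T ← Y → J ← B → E → S — Y:fork[blocks]; J:collider[open]; B:fork[open]; E:chain[blocks] ⇒ blocked
  4. T ← Y → X → E → S — Y:fork[blocks]; X:chain[open]; E:chain[blocks] ⇒ blocked
Since every path is blocked, d-separation holds.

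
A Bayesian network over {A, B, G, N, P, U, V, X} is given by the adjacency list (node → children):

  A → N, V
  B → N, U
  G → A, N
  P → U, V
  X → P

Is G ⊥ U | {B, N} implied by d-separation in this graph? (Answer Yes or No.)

Yes

There are 4 undirected paths between G and U; checking each against the conditioning set {B, N}:
Path 1: G → A → N ← B → U
  B is a fork here and B is conditioned on, so the path is blocked at B.
Path 2: G → A → V ← P → U
  V is a collider here and neither V nor any of its descendants is conditioned on, so the collider stays closed — the path is blocked at V.
Path 3: G → N ← A → V ← P → U
  V is a collider here and neither V nor any of its descendants is conditioned on, so the collider stays closed — the path is blocked at V.
Path 4: G → N ← B → U
  B is a fork here and B is conditioned on, so the path is blocked at B.
Every path is blocked, so G and U are d-separated given {B, N}.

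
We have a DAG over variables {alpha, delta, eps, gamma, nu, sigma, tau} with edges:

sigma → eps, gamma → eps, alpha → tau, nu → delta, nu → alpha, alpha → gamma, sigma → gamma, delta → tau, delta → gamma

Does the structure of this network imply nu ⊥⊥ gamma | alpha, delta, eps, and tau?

We examine all 4 paths between nu and gamma:
  1. nu → delta → tau ← alpha → gamma — delta:chain[blocks]; tau:collider[open]; alpha:fork[blocks] ⇒ blocked
  2. nu → delta → gamma — delta:chain[blocks] ⇒ blocked
  3. nu → alpha → tau ← delta → gamma — alpha:chain[blocks]; tau:collider[open]; delta:fork[blocks] ⇒ blocked
  4. nu → alpha → gamma — alpha:chain[blocks] ⇒ blocked
Since every path is blocked, d-separation holds.

Yes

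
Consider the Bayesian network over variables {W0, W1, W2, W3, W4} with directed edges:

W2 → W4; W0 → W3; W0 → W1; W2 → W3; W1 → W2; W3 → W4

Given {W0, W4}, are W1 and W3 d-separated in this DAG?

No

Enumerating the 3 paths from W1 to W3 and testing each for blocking by {W0, W4}:
  1. W1 ← W0 → W3 — W0:fork[blocks] ⇒ blocked
  2. W1 → W2 → W3 — W2:chain[open] ⇒ active
  3. W1 → W2 → W4 ← W3 — W2:chain[open]; W4:collider[open] ⇒ active
Because an active path exists, W1 and W3 are not d-separated.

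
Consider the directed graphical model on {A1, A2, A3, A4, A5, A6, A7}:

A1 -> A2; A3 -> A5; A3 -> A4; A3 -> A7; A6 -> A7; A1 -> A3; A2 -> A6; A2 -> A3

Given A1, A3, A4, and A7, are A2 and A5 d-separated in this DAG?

Yes

3 paths connect A2 and A5; each must be blocked for d-separation to hold:
Path 1: A2 → A6 → A7 ← A3 → A5
  A3 is a fork here and A3 is conditioned on, so the path is blocked at A3.
Path 2: A2 → A3 → A5
  A3 is a chain here and A3 is conditioned on, so the path is blocked at A3.
Path 3: A2 ← A1 → A3 → A5
  A1 is a fork here and A1 is conditioned on, so the path is blocked at A1.
Since every path is blocked, d-separation holds.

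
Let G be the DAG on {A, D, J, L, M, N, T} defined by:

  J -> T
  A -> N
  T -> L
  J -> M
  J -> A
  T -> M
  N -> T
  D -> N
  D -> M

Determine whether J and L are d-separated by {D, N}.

5 paths connect J and L; each must be blocked for d-separation to hold:
  1. J → A → N → T → L — A:chain[open]; N:chain[blocks]; T:chain[open] ⇒ blocked
  2. J → A → N ← D → M ← T → L — A:chain[open]; N:collider[open]; D:fork[blocks]; M:collider[blocks]; T:fork[open] ⇒ blocked
  3. J → T → L — T:chain[open] ⇒ active
  4. J → M ← T → L — M:collider[blocks]; T:fork[open] ⇒ blocked
  5. J → M ← D → N → T → L — M:collider[blocks]; D:fork[blocks]; N:chain[blocks]; T:chain[open] ⇒ blocked
Since the path J → T → L is active, J and L are not d-separated given {D, N}.

No — J and L are not d-separated given {D, N}.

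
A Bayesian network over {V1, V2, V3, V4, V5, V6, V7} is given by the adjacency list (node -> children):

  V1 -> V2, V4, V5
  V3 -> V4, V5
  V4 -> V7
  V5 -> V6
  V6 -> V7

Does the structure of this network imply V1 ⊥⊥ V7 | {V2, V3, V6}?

No

4 paths connect V1 and V7; each must be blocked for d-separation to hold:
  1. V1 → V5 ← V3 → V4 → V7 — V5:collider[open]; V3:fork[blocks]; V4:chain[open] ⇒ blocked
  2. V1 → V5 → V6 → V7 — V5:chain[open]; V6:chain[blocks] ⇒ blocked
  3. V1 → V4 → V7 — V4:chain[open] ⇒ active
  4. V1 → V4 ← V3 → V5 → V6 → V7 — V4:collider[blocks]; V3:fork[blocks]; V5:chain[open]; V6:chain[blocks] ⇒ blocked
Because an active path exists, V1 and V7 are not d-separated.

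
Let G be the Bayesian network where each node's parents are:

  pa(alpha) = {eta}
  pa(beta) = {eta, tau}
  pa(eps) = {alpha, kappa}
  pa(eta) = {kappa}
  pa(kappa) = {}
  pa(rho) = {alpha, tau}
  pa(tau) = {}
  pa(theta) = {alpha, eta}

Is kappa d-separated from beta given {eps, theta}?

We examine all 6 paths between kappa and beta:
Path 1: kappa → eps ← alpha → theta ← eta → beta
  eps is a collider and eps is conditioned on, which opens it; alpha is a fork and alpha is not conditioned on; theta is a collider and theta is conditioned on, which opens it; eta is a fork and eta is not conditioned on — no node blocks this path, so it is active.
Path 2: kappa → eps ← alpha → rho ← tau → beta
  rho is a collider here and neither rho nor any of its descendants is conditioned on, so the collider stays closed — the path is blocked at rho.
Path 3: kappa → eps ← alpha ← eta → beta
  eps is a collider and eps is conditioned on, which opens it; alpha is a chain and alpha is not conditioned on; eta is a fork and eta is not conditioned on — no node blocks this path, so it is active.
Path 4: kappa → eta → theta ← alpha → rho ← tau → beta
  rho is a collider here and neither rho nor any of its descendants is conditioned on, so the collider stays closed — the path is blocked at rho.
Path 5: kappa → eta → beta
  eta is a chain and eta is not conditioned on — no node blocks this path, so it is active.
Path 6: kappa → eta → alpha → rho ← tau → beta
  rho is a collider here and neither rho nor any of its descendants is conditioned on, so the collider stays closed — the path is blocked at rho.
Since the path kappa → eps ← alpha → theta ← eta → beta is active, kappa and beta are not d-separated given {eps, theta}.

No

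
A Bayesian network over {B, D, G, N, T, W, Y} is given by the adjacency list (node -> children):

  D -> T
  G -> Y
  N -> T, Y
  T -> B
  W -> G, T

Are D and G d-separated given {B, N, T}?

No

Enumerating the 2 paths from D to G and testing each for blocking by {B, N, T}:
Path 1: D → T ← W → G
  T is a collider and T is conditioned on, which opens it; W is a fork and W is not conditioned on — no node blocks this path, so it is active.
Path 2: D → T ← N → Y ← G
  N is a fork here and N is conditioned on, so the path is blocked at N.
At least one path is unblocked, so d-separation fails.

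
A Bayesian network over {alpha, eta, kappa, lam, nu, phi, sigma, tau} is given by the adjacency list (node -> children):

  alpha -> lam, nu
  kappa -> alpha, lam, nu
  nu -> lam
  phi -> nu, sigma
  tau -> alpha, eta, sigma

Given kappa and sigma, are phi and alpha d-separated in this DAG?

We examine all 6 paths between phi and alpha:
  1. phi → nu ← kappa → lam ← alpha — nu:collider[blocks]; kappa:fork[blocks]; lam:collider[blocks] ⇒ blocked
  2. phi → nu ← kappa → alpha — nu:collider[blocks]; kappa:fork[blocks] ⇒ blocked
  3. phi → nu → lam ← kappa → alpha — nu:chain[open]; lam:collider[blocks]; kappa:fork[blocks] ⇒ blocked
  4. phi → nu → lam ← alpha — nu:chain[open]; lam:collider[blocks] ⇒ blocked
  5. phi → nu ← alpha — nu:collider[blocks] ⇒ blocked
  6. phi → sigma ← tau → alpha — sigma:collider[open]; tau:fork[open] ⇒ active
Because an active path exists, phi and alpha are not d-separated.

No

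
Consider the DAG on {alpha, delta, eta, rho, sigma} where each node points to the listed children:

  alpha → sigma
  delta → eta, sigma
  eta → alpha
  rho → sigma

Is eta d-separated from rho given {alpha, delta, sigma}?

Yes

We examine all 2 paths between eta and rho:
Path 1: eta → alpha → sigma ← rho
  alpha is a chain here and alpha is conditioned on, so the path is blocked at alpha.
Path 2: eta ← delta → sigma ← rho
  delta is a fork here and delta is conditioned on, so the path is blocked at delta.
Since every path is blocked, d-separation holds.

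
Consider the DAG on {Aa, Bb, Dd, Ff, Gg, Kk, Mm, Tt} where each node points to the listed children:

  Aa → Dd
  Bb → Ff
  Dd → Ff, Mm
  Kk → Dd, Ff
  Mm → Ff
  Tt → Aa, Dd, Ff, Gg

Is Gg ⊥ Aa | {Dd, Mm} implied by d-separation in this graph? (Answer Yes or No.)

Enumerating the 5 paths from Gg to Aa and testing each for blocking by {Dd, Mm}:
Path 1: Gg ← Tt → Dd ← Aa
  Tt is a fork and Tt is not conditioned on; Dd is a collider and Dd is conditioned on, which opens it — no node blocks this path, so it is active.
Path 2: Gg ← Tt → Aa
  Tt is a fork and Tt is not conditioned on — no node blocks this path, so it is active.
Path 3: Gg ← Tt → Ff ← Dd ← Aa
  Ff is a collider here and neither Ff nor any of its descendants is conditioned on, so the collider stays closed — the path is blocked at Ff.
Path 4: Gg ← Tt → Ff ← Mm ← Dd ← Aa
  Ff is a collider here and neither Ff nor any of its descendants is conditioned on, so the collider stays closed — the path is blocked at Ff.
Path 5: Gg ← Tt → Ff ← Kk → Dd ← Aa
  Ff is a collider here and neither Ff nor any of its descendants is conditioned on, so the collider stays closed — the path is blocked at Ff.
Because an active path exists, Gg and Aa are not d-separated.

No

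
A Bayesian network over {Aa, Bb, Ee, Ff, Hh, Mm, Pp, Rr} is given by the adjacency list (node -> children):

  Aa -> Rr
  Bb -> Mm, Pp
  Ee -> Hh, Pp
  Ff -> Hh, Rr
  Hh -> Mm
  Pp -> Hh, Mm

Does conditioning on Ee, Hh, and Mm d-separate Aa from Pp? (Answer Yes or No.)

Enumerating the 4 paths from Aa to Pp and testing each for blocking by {Ee, Hh, Mm}:
Path 1: Aa → Rr ← Ff → Hh → Mm ← Bb → Pp
  Rr is a collider here and neither Rr nor any of its descendants is conditioned on, so the collider stays closed — the path is blocked at Rr.
Path 2: Aa → Rr ← Ff → Hh → Mm ← Pp
  Rr is a collider here and neither Rr nor any of its descendants is conditioned on, so the collider stays closed — the path is blocked at Rr.
Path 3: Aa → Rr ← Ff → Hh ← Pp
  Rr is a collider here and neither Rr nor any of its descendants is conditioned on, so the collider stays closed — the path is blocked at Rr.
Path 4: Aa → Rr ← Ff → Hh ← Ee → Pp
  Rr is a collider here and neither Rr nor any of its descendants is conditioned on, so the collider stays closed — the path is blocked at Rr.
Every path is blocked, so Aa and Pp are d-separated given {Ee, Hh, Mm}.

Yes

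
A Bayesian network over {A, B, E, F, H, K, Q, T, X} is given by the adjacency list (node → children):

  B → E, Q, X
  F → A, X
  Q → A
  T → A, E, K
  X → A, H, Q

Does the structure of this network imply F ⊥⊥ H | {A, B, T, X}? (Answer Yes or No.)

We examine all 6 paths between F and H:
Path 1: F → A ← Q ← B → X → H
  B is a fork here and B is conditioned on, so the path is blocked at B.
Path 2: F → A ← Q ← X → H
  X is a fork here and X is conditioned on, so the path is blocked at X.
Path 3: F → A ← T → E ← B → Q ← X → H
  T is a fork here and T is conditioned on, so the path is blocked at T.
Path 4: F → A ← T → E ← B → X → H
  T is a fork here and T is conditioned on, so the path is blocked at T.
Path 5: F → A ← X → H
  X is a fork here and X is conditioned on, so the path is blocked at X.
Path 6: F → X → H
  X is a chain here and X is conditioned on, so the path is blocked at X.
Since every path is blocked, d-separation holds.

Yes — F and H are d-separated given {A, B, T, X}.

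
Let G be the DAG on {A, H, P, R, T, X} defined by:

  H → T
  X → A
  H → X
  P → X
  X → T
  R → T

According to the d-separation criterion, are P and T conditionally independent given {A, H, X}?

Enumerating the 2 paths from P to T and testing each for blocking by {A, H, X}:
  1. P → X → T — X:chain[blocks] ⇒ blocked
  2. P → X ← H → T — X:collider[open]; H:fork[blocks] ⇒ blocked
All paths are blocked; P ⊥ T | {A, H, X} holds.

Yes — P and T are d-separated given {A, H, X}.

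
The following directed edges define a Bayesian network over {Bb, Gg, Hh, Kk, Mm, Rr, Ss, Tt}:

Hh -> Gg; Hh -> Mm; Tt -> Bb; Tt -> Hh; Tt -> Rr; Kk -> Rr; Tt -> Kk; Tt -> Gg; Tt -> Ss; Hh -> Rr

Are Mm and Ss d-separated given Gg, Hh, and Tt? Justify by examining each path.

There are 4 undirected paths between Mm and Ss; checking each against the conditioning set {Gg, Hh, Tt}:
Path 1: Mm ← Hh → Rr ← Kk ← Tt → Ss
  Hh is a fork here and Hh is conditioned on, so the path is blocked at Hh.
Path 2: Mm ← Hh → Rr ← Tt → Ss
  Hh is a fork here and Hh is conditioned on, so the path is blocked at Hh.
Path 3: Mm ← Hh → Gg ← Tt → Ss
  Hh is a fork here and Hh is conditioned on, so the path is blocked at Hh.
Path 4: Mm ← Hh ← Tt → Ss
  Hh is a chain here and Hh is conditioned on, so the path is blocked at Hh.
Every path is blocked, so Mm and Ss are d-separated given {Gg, Hh, Tt}.

Yes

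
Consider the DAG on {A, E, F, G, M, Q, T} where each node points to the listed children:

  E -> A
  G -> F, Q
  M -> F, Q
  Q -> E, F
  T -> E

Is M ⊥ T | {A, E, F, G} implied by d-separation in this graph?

No

We examine all 3 paths between M and T:
  1. M → Q → E ← T — Q:chain[open]; E:collider[open] ⇒ active
  2. M → F ← Q → E ← T — F:collider[open]; Q:fork[open]; E:collider[open] ⇒ active
  3. M → F ← G → Q → E ← T — F:collider[open]; G:fork[blocks]; Q:chain[open]; E:collider[open] ⇒ blocked
Because an active path exists, M and T are not d-separated.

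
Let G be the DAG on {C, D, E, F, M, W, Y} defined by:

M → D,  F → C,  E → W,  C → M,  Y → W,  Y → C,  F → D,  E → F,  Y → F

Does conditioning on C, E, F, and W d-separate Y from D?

Yes

There are 6 undirected paths between Y and D; checking each against the conditioning set {C, E, F, W}:
Path 1: Y → F → D
  F is a chain here and F is conditioned on, so the path is blocked at F.
Path 2: Y → F → C → M → D
  F is a chain here and F is conditioned on, so the path is blocked at F.
Path 3: Y → W ← E → F → D
  E is a fork here and E is conditioned on, so the path is blocked at E.
Path 4: Y → W ← E → F → C → M → D
  E is a fork here and E is conditioned on, so the path is blocked at E.
Path 5: Y → C ← F → D
  F is a fork here and F is conditioned on, so the path is blocked at F.
Path 6: Y → C → M → D
  C is a chain here and C is conditioned on, so the path is blocked at C.
Every path is blocked, so Y and D are d-separated given {C, E, F, W}.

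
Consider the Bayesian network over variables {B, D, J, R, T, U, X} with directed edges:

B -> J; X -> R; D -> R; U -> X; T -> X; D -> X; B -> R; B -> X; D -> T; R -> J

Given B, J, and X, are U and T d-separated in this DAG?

No — U and T are not d-separated given {B, J, X}.

There are 5 undirected paths between U and T; checking each against the conditioning set {B, J, X}:
  1. U → X ← T — X:collider[open] ⇒ active
  2. U → X ← D → T — X:collider[open]; D:fork[open] ⇒ active
  3. U → X ← B → J ← R ← D → T — X:collider[open]; B:fork[blocks]; J:collider[open]; R:chain[open]; D:fork[open] ⇒ blocked
  4. U → X ← B → R ← D → T — X:collider[open]; B:fork[blocks]; R:collider[open]; D:fork[open] ⇒ blocked
  5. U → X → R ← D → T — X:chain[blocks]; R:collider[open]; D:fork[open] ⇒ blocked
Because an active path exists, U and T are not d-separated.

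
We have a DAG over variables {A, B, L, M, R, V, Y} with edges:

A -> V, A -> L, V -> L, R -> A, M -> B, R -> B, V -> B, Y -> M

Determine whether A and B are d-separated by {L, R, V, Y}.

3 paths connect A and B; each must be blocked for d-separation to hold:
Path 1: A → V → B
  V is a chain here and V is conditioned on, so the path is blocked at V.
Path 2: A → L ← V → B
  V is a fork here and V is conditioned on, so the path is blocked at V.
Path 3: A ← R → B
  R is a fork here and R is conditioned on, so the path is blocked at R.
Since every path is blocked, d-separation holds.

Yes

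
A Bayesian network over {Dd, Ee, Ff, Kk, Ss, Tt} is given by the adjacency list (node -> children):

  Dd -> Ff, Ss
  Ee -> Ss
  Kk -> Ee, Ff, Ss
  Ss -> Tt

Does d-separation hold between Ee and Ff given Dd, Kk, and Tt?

Enumerating the 4 paths from Ee to Ff and testing each for blocking by {Dd, Kk, Tt}:
Path 1: Ee → Ss ← Kk → Ff
  Kk is a fork here and Kk is conditioned on, so the path is blocked at Kk.
Path 2: Ee → Ss ← Dd → Ff
  Dd is a fork here and Dd is conditioned on, so the path is blocked at Dd.
Path 3: Ee ← Kk → Ss ← Dd → Ff
  Kk is a fork here and Kk is conditioned on, so the path is blocked at Kk.
Path 4: Ee ← Kk → Ff
  Kk is a fork here and Kk is conditioned on, so the path is blocked at Kk.
Since every path is blocked, d-separation holds.

Yes — Ee and Ff are d-separated given {Dd, Kk, Tt}.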